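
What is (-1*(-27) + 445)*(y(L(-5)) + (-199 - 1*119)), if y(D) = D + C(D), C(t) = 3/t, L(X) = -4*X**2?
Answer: -4932754/25 ≈ -1.9731e+5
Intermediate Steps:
y(D) = D + 3/D
(-1*(-27) + 445)*(y(L(-5)) + (-199 - 1*119)) = (-1*(-27) + 445)*((-4*(-5)**2 + 3/((-4*(-5)**2))) + (-199 - 1*119)) = (27 + 445)*((-4*25 + 3/((-4*25))) + (-199 - 119)) = 472*((-100 + 3/(-100)) - 318) = 472*((-100 + 3*(-1/100)) - 318) = 472*((-100 - 3/100) - 318) = 472*(-10003/100 - 318) = 472*(-41803/100) = -4932754/25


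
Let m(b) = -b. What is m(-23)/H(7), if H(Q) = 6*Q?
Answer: 23/42 ≈ 0.54762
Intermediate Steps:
m(-23)/H(7) = (-1*(-23))/((6*7)) = 23/42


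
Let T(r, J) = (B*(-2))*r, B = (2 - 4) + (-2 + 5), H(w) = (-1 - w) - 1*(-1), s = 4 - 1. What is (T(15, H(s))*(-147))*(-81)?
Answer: -357210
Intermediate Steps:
s = 3
H(w) = -w (H(w) = (-1 - w) + 1 = -w)
B = 1 (B = -2 + 3 = 1)
T(r, J) = -2*r (T(r, J) = (1*(-2))*r = -2*r)
(T(15, H(s))*(-147))*(-81) = (-2*15*(-147))*(-81) = -30*(-147)*(-81) = 4410*(-81) = -357210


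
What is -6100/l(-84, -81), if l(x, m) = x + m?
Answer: 1220/33 ≈ 36.970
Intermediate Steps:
l(x, m) = m + x
-6100/l(-84, -81) = -6100/(-81 - 84) = -6100/(-165) = -6100*(-1/165) = 1220/33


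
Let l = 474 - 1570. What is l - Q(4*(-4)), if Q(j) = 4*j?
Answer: -1032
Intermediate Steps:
l = -1096
l - Q(4*(-4)) = -1096 - 4*4*(-4) = -1096 - 4*(-16) = -1096 - 1*(-64) = -1096 + 64 = -1032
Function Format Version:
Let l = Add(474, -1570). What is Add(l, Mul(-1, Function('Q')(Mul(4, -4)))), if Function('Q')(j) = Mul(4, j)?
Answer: -1032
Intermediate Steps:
l = -1096
Add(l, Mul(-1, Function('Q')(Mul(4, -4)))) = Add(-1096, Mul(-1, Mul(4, Mul(4, -4)))) = Add(-1096, Mul(-1, Mul(4, -16))) = Add(-1096, Mul(-1, -64)) = Add(-1096, 64) = -1032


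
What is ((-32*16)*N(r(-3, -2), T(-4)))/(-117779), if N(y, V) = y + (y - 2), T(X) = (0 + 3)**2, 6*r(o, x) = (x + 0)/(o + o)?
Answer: -8704/1060011 ≈ -0.0082112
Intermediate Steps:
r(o, x) = x/(12*o) (r(o, x) = ((x + 0)/(o + o))/6 = (x/((2*o)))/6 = (x*(1/(2*o)))/6 = (x/(2*o))/6 = x/(12*o))
T(X) = 9 (T(X) = 3**2 = 9)
N(y, V) = -2 + 2*y (N(y, V) = y + (-2 + y) = -2 + 2*y)
((-32*16)*N(r(-3, -2), T(-4)))/(-117779) = ((-32*16)*(-2 + 2*((1/12)*(-2)/(-3))))/(-117779) = -512*(-2 + 2*((1/12)*(-2)*(-1/3)))*(-1/117779) = -512*(-2 + 2*(1/18))*(-1/117779) = -512*(-2 + 1/9)*(-1/117779) = -512*(-17/9)*(-1/117779) = (8704/9)*(-1/117779) = -8704/1060011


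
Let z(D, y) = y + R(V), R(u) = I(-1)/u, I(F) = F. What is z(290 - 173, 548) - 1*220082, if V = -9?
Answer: -1975805/9 ≈ -2.1953e+5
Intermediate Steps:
R(u) = -1/u
z(D, y) = 1/9 + y (z(D, y) = y - 1/(-9) = y - 1*(-1/9) = y + 1/9 = 1/9 + y)
z(290 - 173, 548) - 1*220082 = (1/9 + 548) - 1*220082 = 4933/9 - 220082 = -1975805/9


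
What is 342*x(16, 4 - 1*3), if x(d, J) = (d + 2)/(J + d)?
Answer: 6156/17 ≈ 362.12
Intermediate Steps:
x(d, J) = (2 + d)/(J + d)
342*x(16, 4 - 1*3) = 342*((2 + 16)/((4 - 1*3) + 16)) = 342*(18/((4 - 3) + 16)) = 342*(18/(1 + 16)) = 342*(18/17) = 6156/17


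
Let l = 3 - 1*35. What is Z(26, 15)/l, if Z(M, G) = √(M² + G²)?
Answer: -√901/32 ≈ -0.93802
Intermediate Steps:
l = -32 (l = 3 - 35 = -32)
Z(M, G) = √(G² + M²)
Z(26, 15)/l = √(15² + 26²)/(-32) = √(225 + 676)*(-1/32) = √901*(-1/32) = -√901/32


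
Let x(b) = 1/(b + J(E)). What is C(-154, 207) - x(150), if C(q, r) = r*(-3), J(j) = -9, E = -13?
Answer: -87562/141 ≈ -621.01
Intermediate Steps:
C(q, r) = -3*r
x(b) = 1/(-9 + b) (x(b) = 1/(b - 9) = 1/(-9 + b))
C(-154, 207) - x(150) = -3*207 - 1/(-9 + 150) = -621 - 1/141 = -87562/141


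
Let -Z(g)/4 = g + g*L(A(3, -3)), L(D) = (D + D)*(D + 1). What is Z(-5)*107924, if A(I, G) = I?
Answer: 53962000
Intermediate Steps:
L(D) = 2*D*(1 + D) (L(D) = (2*D)*(1 + D) = 2*D*(1 + D))
Z(g) = -100*g (Z(g) = -4*(g + g*(2*3*(1 + 3))) = -4*(g + g*(2*3*4)) = -4*(g + g*24) = -4*(g + 24*g) = -100*g)
Z(-5)*107924 = -100*(-5)*107924 = 500*107924 = 53962000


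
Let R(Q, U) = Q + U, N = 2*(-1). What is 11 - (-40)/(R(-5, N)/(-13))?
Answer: 597/7 ≈ 85.286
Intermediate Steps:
N = -2
11 - (-40)/(R(-5, N)/(-13)) = 11 - (-40)/((-5 - 2)/(-13)) = 11 - (-40)/((-7*(-1/13))) = 11 - (-40)/7/13 = 11 - (-40)*13/7 = 11 - 4*(-130/7) = 11 + 520/7 = 597/7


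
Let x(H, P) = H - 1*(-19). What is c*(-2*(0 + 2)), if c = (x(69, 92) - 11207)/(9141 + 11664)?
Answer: 44476/20805 ≈ 2.1378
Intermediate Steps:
x(H, P) = 19 + H (x(H, P) = H + 19 = 19 + H)
c = -11119/20805 (c = ((19 + 69) - 11207)/(9141 + 11664) = (88 - 11207)/20805 = -11119*1/20805 = -11119/20805 ≈ -0.53444)
c*(-2*(0 + 2)) = -(-22238)*(0 + 2)/20805 = -(-22238)*2/20805 = -11119/20805*(-4) = 44476/20805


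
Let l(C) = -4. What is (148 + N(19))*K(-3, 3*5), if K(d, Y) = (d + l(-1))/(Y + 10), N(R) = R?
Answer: -1169/25 ≈ -46.760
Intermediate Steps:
K(d, Y) = (-4 + d)/(10 + Y) (K(d, Y) = (d - 4)/(Y + 10) = (-4 + d)/(10 + Y))
(148 + N(19))*K(-3, 3*5) = (148 + 19)*((-4 - 3)/(10 + 3*5)) = 167*(-7/(10 + 15)) = 167*(-7/25) = -1169/25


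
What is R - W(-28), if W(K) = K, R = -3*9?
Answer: 1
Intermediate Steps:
R = -27
R - W(-28) = -27 - 1*(-28) = -27 + 28 = 1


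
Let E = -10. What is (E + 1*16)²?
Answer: 36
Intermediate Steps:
(E + 1*16)² = (-10 + 1*16)² = (-10 + 16)² = 6² = 36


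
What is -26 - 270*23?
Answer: -6236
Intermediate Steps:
-26 - 270*23 = -26 - 45*138 = -26 - 6210 = -6236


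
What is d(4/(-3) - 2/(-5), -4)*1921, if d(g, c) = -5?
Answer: -9605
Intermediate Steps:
d(4/(-3) - 2/(-5), -4)*1921 = -5*1921 = -9605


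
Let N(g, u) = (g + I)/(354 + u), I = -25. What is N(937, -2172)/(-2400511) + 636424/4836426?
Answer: 25717044854108/195433212530381 ≈ 0.13159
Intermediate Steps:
N(g, u) = (-25 + g)/(354 + u) (N(g, u) = (g - 25)/(354 + u) = (-25 + g)/(354 + u))
N(937, -2172)/(-2400511) + 636424/4836426 = ((-25 + 937)/(354 - 2172))/(-2400511) + 636424/4836426 = (912/(-1818))*(-1/2400511) + 636424*(1/4836426) = -1/1818*912*(-1/2400511) + 318212/2418213 = -152/303*(-1/2400511) + 318212/2418213 = 152/727354833 + 318212/2418213 = 25717044854108/195433212530381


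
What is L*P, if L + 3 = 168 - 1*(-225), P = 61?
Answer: 23790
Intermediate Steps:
L = 390 (L = -3 + (168 - 1*(-225)) = -3 + (168 + 225) = -3 + 393 = 390)
L*P = 390*61 = 23790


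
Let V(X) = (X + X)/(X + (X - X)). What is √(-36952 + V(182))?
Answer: 5*I*√1478 ≈ 192.22*I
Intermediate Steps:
V(X) = 2 (V(X) = (2*X)/(X + 0) = (2*X)/X = 2)
√(-36952 + V(182)) = √(-36952 + 2) = √(-36950) = 5*I*√1478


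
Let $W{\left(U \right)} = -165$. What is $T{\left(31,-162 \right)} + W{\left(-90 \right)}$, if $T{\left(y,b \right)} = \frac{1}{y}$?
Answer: $- \frac{5114}{31} \approx -164.97$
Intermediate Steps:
$T{\left(31,-162 \right)} + W{\left(-90 \right)} = \frac{1}{31} - 165 = - \frac{5114}{31}$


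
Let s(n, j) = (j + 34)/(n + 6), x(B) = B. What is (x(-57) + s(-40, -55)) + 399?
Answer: 11649/34 ≈ 342.62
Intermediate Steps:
s(n, j) = (34 + j)/(6 + n)
(x(-57) + s(-40, -55)) + 399 = (-57 + (34 - 55)/(6 - 40)) + 399 = (-57 - 21/(-34)) + 399 = (-57 - 1/34*(-21)) + 399 = (-57 + 21/34) + 399 = -1917/34 + 399 = 11649/34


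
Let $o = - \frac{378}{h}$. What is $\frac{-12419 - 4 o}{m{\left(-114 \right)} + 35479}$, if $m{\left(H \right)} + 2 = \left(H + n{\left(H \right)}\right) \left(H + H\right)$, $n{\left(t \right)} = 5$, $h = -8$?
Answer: $- \frac{12608}{60329} \approx -0.20899$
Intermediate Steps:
$o = \frac{189}{4}$ ($o = - \frac{378}{-8} = \left(-378\right) \left(- \frac{1}{8}\right) = \frac{189}{4} \approx 47.25$)
$m{\left(H \right)} = -2 + 2 H \left(5 + H\right)$ ($m{\left(H \right)} = -2 + \left(H + 5\right) \left(H + H\right) = -2 + \left(5 + H\right) 2 H = -2 + 2 H \left(5 + H\right)$)
$\frac{-12419 - 4 o}{m{\left(-114 \right)} + 35479} = \frac{-12419 - 189}{\left(-2 + 2 \left(-114\right)^{2} + 10 \left(-114\right)\right) + 35479} = \frac{-12419 - 189}{\left(-2 + 2 \cdot 12996 - 1140\right) + 35479} = - \frac{12608}{\left(-2 + 25992 - 1140\right) + 35479} = - \frac{12608}{24850 + 35479} = - \frac{12608}{60329}$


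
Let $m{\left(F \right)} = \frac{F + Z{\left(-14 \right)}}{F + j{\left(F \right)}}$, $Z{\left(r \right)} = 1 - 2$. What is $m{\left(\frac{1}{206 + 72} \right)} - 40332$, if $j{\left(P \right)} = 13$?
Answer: $- \frac{145800457}{3615} \approx -40332.0$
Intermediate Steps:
$Z{\left(r \right)} = -1$ ($Z{\left(r \right)} = 1 - 2 = -1$)
$m{\left(F \right)} = \frac{-1 + F}{13 + F}$ ($m{\left(F \right)} = \frac{F - 1}{F + 13} = \frac{-1 + F}{13 + F}$)
$m{\left(\frac{1}{206 + 72} \right)} - 40332 = \frac{-1 + \frac{1}{206 + 72}}{13 + \frac{1}{206 + 72}} - 40332 = \frac{-1 + \frac{1}{278}}{13 + \frac{1}{278}} - 40332 = \frac{1}{\frac{3615}{278}} \left(- \frac{277}{278}\right) - 40332 = \frac{278}{3615} \left(- \frac{277}{278}\right) - 40332 = - \frac{277}{3615} - 40332 = - \frac{145800457}{3615}$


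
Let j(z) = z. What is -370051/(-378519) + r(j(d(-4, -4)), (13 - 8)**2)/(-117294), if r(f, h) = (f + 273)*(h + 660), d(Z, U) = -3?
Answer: -4433721176/7399667931 ≈ -0.59918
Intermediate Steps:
r(f, h) = (273 + f)*(660 + h)
-370051/(-378519) + r(j(d(-4, -4)), (13 - 8)**2)/(-117294) = -370051/(-378519) + (180180 + 273*(13 - 8)**2 + 660*(-3) - 3*(13 - 8)**2)/(-117294) = -370051*(-1/378519) + (180180 + 273*5**2 - 1980 - 3*5**2)*(-1/117294) = 370051/378519 + (180180 + 273*25 - 1980 - 3*25)*(-1/117294) = 370051/378519 + (180180 + 6825 - 1980 - 75)*(-1/117294) = 370051/378519 + 184950*(-1/117294) = 370051/378519 - 30825/19549 = -4433721176/7399667931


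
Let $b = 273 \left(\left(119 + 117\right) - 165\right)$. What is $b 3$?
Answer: $58149$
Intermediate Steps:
$b = 19383$ ($b = 273 \left(236 - 165\right) = 273 \cdot 71 = 19383$)
$b 3 = 19383 \cdot 3 = 58149$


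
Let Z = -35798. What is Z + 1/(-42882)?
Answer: -1535089837/42882 ≈ -35798.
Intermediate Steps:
Z + 1/(-42882) = -35798 + 1/(-42882) = -35798 - 1/42882 = -1535089837/42882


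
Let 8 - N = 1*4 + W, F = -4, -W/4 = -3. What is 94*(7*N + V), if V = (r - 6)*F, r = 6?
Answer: -5264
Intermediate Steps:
W = 12 (W = -4*(-3) = 12)
V = 0 (V = (6 - 6)*(-4) = 0*(-4) = 0)
N = -8 (N = 8 - (1*4 + 12) = 8 - (4 + 12) = 8 - 1*16 = 8 - 16 = -8)
94*(7*N + V) = 94*(7*(-8) + 0) = 94*(-56 + 0) = 94*(-56) = -5264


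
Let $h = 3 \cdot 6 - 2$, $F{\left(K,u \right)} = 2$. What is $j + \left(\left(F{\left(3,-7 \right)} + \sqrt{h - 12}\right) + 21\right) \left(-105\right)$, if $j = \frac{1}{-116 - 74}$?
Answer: $- \frac{498751}{190} \approx -2625.0$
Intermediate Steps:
$j = - \frac{1}{190}$ ($j = \frac{1}{-190} = - \frac{1}{190} \approx -0.0052632$)
$h = 16$ ($h = 18 - 2 = 16$)
$j + \left(\left(F{\left(3,-7 \right)} + \sqrt{h - 12}\right) + 21\right) \left(-105\right) = - \frac{1}{190} + \left(\left(2 + \sqrt{16 - 12}\right) + 21\right) \left(-105\right) = - \frac{1}{190} + \left(\left(2 + \sqrt{4}\right) + 21\right) \left(-105\right) = - \frac{1}{190} + \left(\left(2 + 2\right) + 21\right) \left(-105\right) = - \frac{1}{190} + \left(4 + 21\right) \left(-105\right) = - \frac{1}{190} + 25 \left(-105\right) = - \frac{1}{190} - 2625 = - \frac{498751}{190}$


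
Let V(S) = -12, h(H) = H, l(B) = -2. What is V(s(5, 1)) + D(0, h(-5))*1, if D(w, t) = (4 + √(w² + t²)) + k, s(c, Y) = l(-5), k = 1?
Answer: -2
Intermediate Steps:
s(c, Y) = -2
D(w, t) = 5 + √(t² + w²) (D(w, t) = (4 + √(w² + t²)) + 1 = (4 + √(t² + w²)) + 1 = 5 + √(t² + w²))
V(s(5, 1)) + D(0, h(-5))*1 = -12 + (5 + √((-5)² + 0²))*1 = -12 + (5 + √(25 + 0))*1 = -12 + (5 + √25)*1 = -12 + (5 + 5)*1 = -12 + 10*1 = -12 + 10 = -2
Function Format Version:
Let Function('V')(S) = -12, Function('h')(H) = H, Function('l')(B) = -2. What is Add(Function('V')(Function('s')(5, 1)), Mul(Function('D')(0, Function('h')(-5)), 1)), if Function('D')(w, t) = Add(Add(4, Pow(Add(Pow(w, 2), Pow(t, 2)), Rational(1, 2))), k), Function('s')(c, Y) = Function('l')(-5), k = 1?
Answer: -2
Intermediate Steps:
Function('s')(c, Y) = -2
Function('D')(w, t) = Add(5, Pow(Add(Pow(t, 2), Pow(w, 2)), Rational(1, 2))) (Function('D')(w, t) = Add(Add(4, Pow(Add(Pow(w, 2), Pow(t, 2)), Rational(1, 2))), 1) = Add(Add(4, Pow(Add(Pow(t, 2), Pow(w, 2)), Rational(1, 2))), 1) = Add(5, Pow(Add(Pow(t, 2), Pow(w, 2)), Rational(1, 2))))
Add(Function('V')(Function('s')(5, 1)), Mul(Function('D')(0, Function('h')(-5)), 1)) = Add(-12, Mul(Add(5, Pow(Add(Pow(-5, 2), Pow(0, 2)), Rational(1, 2))), 1)) = Add(-12, Mul(Add(5, Pow(Add(25, 0), Rational(1, 2))), 1)) = Add(-12, Mul(Add(5, Pow(25, Rational(1, 2))), 1)) = Add(-12, Mul(Add(5, 5), 1)) = Add(-12, Mul(10, 1)) = Add(-12, 10) = -2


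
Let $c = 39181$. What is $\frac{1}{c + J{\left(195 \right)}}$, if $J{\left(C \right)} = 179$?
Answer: $\frac{1}{39360} \approx 2.5407 \cdot 10^{-5}$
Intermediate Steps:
$\frac{1}{c + J{\left(195 \right)}} = \frac{1}{39181 + 179} = \frac{1}{39360}$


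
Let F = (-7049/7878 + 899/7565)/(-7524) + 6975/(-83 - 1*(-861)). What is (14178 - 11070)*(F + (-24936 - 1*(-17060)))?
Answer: -355413664850730010567/14535904164210 ≈ -2.4451e+7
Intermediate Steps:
F = 1563842125614707/174430849970520 (F = (-7049*1/7878 + 899*(1/7565))*(-1/7524) + 6975/(-83 + 861) = (-7049/7878 + 899/7565)*(-1/7524) + 6975/778 = -46243363/59597070*(-1/7524) + 6975*(1/778) = 46243363/448408354680 + 6975/778 = 1563842125614707/174430849970520 ≈ 8.9654)
(14178 - 11070)*(F + (-24936 - 1*(-17060))) = (14178 - 11070)*(1563842125614707/174430849970520 + (-24936 - 1*(-17060))) = 3108*(1563842125614707/174430849970520 + (-24936 + 17060)) = 3108*(1563842125614707/174430849970520 - 7876) = 3108*(-1372253532242200813/174430849970520) = -355413664850730010567/14535904164210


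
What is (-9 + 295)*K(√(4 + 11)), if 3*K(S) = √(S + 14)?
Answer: 286*√(14 + √15)/3 ≈ 403.04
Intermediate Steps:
K(S) = √(14 + S)/3 (K(S) = √(S + 14)/3 = √(14 + S)/3)
(-9 + 295)*K(√(4 + 11)) = (-9 + 295)*(√(14 + √(4 + 11))/3) = 286*(√(14 + √15)/3) = 286*√(14 + √15)/3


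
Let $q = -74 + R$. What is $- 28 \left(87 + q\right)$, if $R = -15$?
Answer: $56$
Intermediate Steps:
$q = -89$ ($q = -74 - 15 = -89$)
$- 28 \left(87 + q\right) = - 28 \left(87 - 89\right) = \left(-28\right) \left(-2\right) = 56$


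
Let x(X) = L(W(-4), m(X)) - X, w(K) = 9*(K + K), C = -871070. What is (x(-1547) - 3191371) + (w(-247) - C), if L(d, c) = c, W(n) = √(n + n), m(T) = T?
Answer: -2324747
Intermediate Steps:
w(K) = 18*K (w(K) = 9*(2*K) = 18*K)
W(n) = √2*√n (W(n) = √(2*n) = √2*√n)
x(X) = 0 (x(X) = X - X = 0)
(x(-1547) - 3191371) + (w(-247) - C) = (0 - 3191371) + (18*(-247) - 1*(-871070)) = -3191371 + (-4446 + 871070) = -3191371 + 866624 = -2324747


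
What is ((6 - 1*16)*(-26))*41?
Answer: 10660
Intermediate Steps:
((6 - 1*16)*(-26))*41 = ((6 - 16)*(-26))*41 = -10*(-26)*41 = 260*41 = 10660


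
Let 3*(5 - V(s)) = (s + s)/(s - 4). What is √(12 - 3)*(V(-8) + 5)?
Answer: 86/3 ≈ 28.667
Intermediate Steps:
V(s) = 5 - 2*s/(3*(-4 + s)) (V(s) = 5 - (s + s)/(3*(s - 4)) = 5 - 2*s/(3*(-4 + s)))
√(12 - 3)*(V(-8) + 5) = √(12 - 3)*((-60 + 13*(-8))/(3*(-4 - 8)) + 5) = √9*((⅓)*(-60 - 104)/(-12) + 5) = 3*((⅓)*(-1/12)*(-164) + 5) = 3*(41/9 + 5) = 3*(86/9) = 86/3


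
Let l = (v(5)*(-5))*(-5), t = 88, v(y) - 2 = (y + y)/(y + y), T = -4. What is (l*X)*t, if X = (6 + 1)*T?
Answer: -184800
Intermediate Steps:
v(y) = 3 (v(y) = 2 + (y + y)/(y + y) = 2 + (2*y)/((2*y)) = 2 + (2*y)*(1/(2*y)) = 2 + 1 = 3)
l = 75 (l = (3*(-5))*(-5) = -15*(-5) = 75)
X = -28 (X = (6 + 1)*(-4) = 7*(-4) = -28)
(l*X)*t = (75*(-28))*88 = -2100*88 = -184800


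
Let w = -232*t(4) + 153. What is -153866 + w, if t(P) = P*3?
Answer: -156497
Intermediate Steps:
t(P) = 3*P
w = -2631 (w = -696*4 + 153 = -232*12 + 153 = -2784 + 153 = -2631)
-153866 + w = -153866 - 2631 = -156497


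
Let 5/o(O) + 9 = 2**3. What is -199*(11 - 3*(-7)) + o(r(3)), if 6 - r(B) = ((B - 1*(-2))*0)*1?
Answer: -6373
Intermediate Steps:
r(B) = 6 (r(B) = 6 - (B - 1*(-2))*0 = 6 - (B + 2)*0 = 6 - (2 + B)*0 = 6 - 0 = 6 - 1*0 = 6 + 0 = 6)
o(O) = -5 (o(O) = 5/(-9 + 2**3) = 5/(-9 + 8) = 5/(-1) = 5*(-1) = -5)
-199*(11 - 3*(-7)) + o(r(3)) = -199*(11 - 3*(-7)) - 5 = -199*(11 + 21) - 5 = -199*32 - 5 = -6368 - 5 = -6373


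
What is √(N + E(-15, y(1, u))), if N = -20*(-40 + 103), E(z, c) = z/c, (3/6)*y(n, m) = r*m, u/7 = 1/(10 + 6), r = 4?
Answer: 5*I*√2478/7 ≈ 35.557*I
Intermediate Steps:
u = 7/16 (u = 7/(10 + 6) = 7/16 ≈ 0.43750)
y(n, m) = 8*m (y(n, m) = 2*(4*m) = 8*m)
N = -1260 (N = -20*63 = -1260)
√(N + E(-15, y(1, u))) = √(-1260 - 15/(8*(7/16))) = √(-1260 - 15/7/2) = √(-1260 - 15*2/7) = √(-1260 - 30/7) = √(-8850/7) = 5*I*√2478/7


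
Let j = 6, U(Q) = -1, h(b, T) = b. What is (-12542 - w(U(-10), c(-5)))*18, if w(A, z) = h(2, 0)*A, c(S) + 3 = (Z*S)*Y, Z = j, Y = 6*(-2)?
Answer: -225720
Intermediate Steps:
Y = -12
Z = 6
c(S) = -3 - 72*S (c(S) = -3 + (6*S)*(-12) = -3 - 72*S)
w(A, z) = 2*A
(-12542 - w(U(-10), c(-5)))*18 = (-12542 - 2*(-1))*18 = (-12542 - 1*(-2))*18 = (-12542 + 2)*18 = -12540*18 = -225720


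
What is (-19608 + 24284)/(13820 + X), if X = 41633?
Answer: 4676/55453 ≈ 0.084324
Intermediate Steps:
(-19608 + 24284)/(13820 + X) = (-19608 + 24284)/(13820 + 41633) = 4676/55453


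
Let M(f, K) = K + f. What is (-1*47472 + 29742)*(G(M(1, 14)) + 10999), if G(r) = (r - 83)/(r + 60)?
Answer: -974980974/5 ≈ -1.9500e+8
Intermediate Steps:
G(r) = (-83 + r)/(60 + r)
(-1*47472 + 29742)*(G(M(1, 14)) + 10999) = (-1*47472 + 29742)*((-83 + (14 + 1))/(60 + (14 + 1)) + 10999) = (-47472 + 29742)*((-83 + 15)/(60 + 15) + 10999) = -17730*(-68/75 + 10999) = -17730*824857/75 = -974980974/5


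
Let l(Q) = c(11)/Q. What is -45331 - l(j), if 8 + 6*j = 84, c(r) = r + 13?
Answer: -861325/19 ≈ -45333.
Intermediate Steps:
c(r) = 13 + r
j = 38/3 (j = -4/3 + (⅙)*84 = -4/3 + 14 = 38/3 ≈ 12.667)
l(Q) = 24/Q (l(Q) = (13 + 11)/Q = 24/Q)
-45331 - l(j) = -45331 - 24/38/3 = -45331 - 24*3/38 = -45331 - 1*36/19 = -45331 - 36/19 = -861325/19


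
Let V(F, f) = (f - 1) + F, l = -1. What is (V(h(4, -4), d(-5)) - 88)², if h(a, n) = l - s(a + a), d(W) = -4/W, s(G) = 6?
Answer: 226576/25 ≈ 9063.0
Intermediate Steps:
h(a, n) = -7 (h(a, n) = -1 - 1*6 = -1 - 6 = -7)
V(F, f) = -1 + F + f (V(F, f) = (-1 + f) + F = -1 + F + f)
(V(h(4, -4), d(-5)) - 88)² = ((-1 - 7 - 4/(-5)) - 88)² = ((-1 - 7 - 4*(-⅕)) - 88)² = ((-1 - 7 + ⅘) - 88)² = (-36/5 - 88)² = (-476/5)² = 226576/25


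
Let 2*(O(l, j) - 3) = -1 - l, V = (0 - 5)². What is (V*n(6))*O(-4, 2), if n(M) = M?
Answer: 675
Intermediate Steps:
V = 25 (V = (-5)² = 25)
O(l, j) = 5/2 - l/2 (O(l, j) = 3 + (-1 - l)/2 = 3 + (-½ - l/2) = 5/2 - l/2)
(V*n(6))*O(-4, 2) = (25*6)*(5/2 - ½*(-4)) = 150*(5/2 + 2) = 150*(9/2) = 675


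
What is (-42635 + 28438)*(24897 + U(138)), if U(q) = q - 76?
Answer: -354342923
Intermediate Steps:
U(q) = -76 + q
(-42635 + 28438)*(24897 + U(138)) = (-42635 + 28438)*(24897 + (-76 + 138)) = -14197*(24897 + 62) = -14197*24959 = -354342923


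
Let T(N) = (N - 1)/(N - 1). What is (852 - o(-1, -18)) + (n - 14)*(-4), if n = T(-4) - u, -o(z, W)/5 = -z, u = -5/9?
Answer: 8161/9 ≈ 906.78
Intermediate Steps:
T(N) = 1 (T(N) = (-1 + N)/(-1 + N) = 1)
u = -5/9 (u = -5*1/9 = -5/9 ≈ -0.55556)
o(z, W) = 5*z (o(z, W) = -(-5)*z = 5*z)
n = 14/9 (n = 1 - 1*(-5/9) = 1 + 5/9 = 14/9 ≈ 1.5556)
(852 - o(-1, -18)) + (n - 14)*(-4) = (852 - 5*(-1)) + (14/9 - 14)*(-4) = (852 - 1*(-5)) - 112/9*(-4) = (852 + 5) + 448/9 = 857 + 448/9 = 8161/9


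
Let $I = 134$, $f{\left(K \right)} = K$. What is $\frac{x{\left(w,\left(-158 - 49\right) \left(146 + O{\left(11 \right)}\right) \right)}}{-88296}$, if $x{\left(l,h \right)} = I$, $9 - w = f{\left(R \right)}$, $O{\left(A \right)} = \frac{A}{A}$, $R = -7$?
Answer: $- \frac{67}{44148} \approx -0.0015176$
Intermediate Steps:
$O{\left(A \right)} = 1$
$w = 16$ ($w = 9 - -7 = 9 + 7 = 16$)
$x{\left(l,h \right)} = 134$
$\frac{x{\left(w,\left(-158 - 49\right) \left(146 + O{\left(11 \right)}\right) \right)}}{-88296} = \frac{134}{-88296} = 134 \left(- \frac{1}{88296}\right) = - \frac{67}{44148}$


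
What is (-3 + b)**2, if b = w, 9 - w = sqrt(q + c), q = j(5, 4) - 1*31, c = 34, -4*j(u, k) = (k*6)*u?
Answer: 9 - 36*I*sqrt(3) ≈ 9.0 - 62.354*I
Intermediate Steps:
j(u, k) = -3*k*u/2 (j(u, k) = -k*6*u/4 = -6*k*u/4 = -3*k*u/2)
q = -61 (q = -3/2*4*5 - 1*31 = -30 - 31 = -61)
w = 9 - 3*I*sqrt(3) (w = 9 - sqrt(-61 + 34) = 9 - sqrt(-27) = 9 - 3*I*sqrt(3) ≈ 9.0 - 5.1962*I)
b = 9 - 3*I*sqrt(3) ≈ 9.0 - 5.1962*I
(-3 + b)**2 = (-3 + (9 - 3*I*sqrt(3)))**2 = (6 - 3*I*sqrt(3))**2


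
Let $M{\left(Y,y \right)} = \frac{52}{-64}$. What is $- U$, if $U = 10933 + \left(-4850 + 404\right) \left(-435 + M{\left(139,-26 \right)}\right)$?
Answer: $- \frac{15588443}{8} \approx -1.9486 \cdot 10^{6}$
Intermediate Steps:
$M{\left(Y,y \right)} = - \frac{13}{16}$ ($M{\left(Y,y \right)} = 52 \left(- \frac{1}{64}\right) = - \frac{13}{16}$)
$U = \frac{15588443}{8}$ ($U = 10933 + \left(-4850 + 404\right) \left(-435 - \frac{13}{16}\right) = 10933 - - \frac{15500979}{8} = 10933 + \frac{15500979}{8} = \frac{15588443}{8} \approx 1.9486 \cdot 10^{6}$)
$- U = \left(-1\right) \frac{15588443}{8} = - \frac{15588443}{8}$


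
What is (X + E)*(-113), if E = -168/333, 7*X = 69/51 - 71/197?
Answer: 106654372/2602173 ≈ 40.987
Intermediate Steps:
X = 3324/23443 (X = (69/51 - 71/197)/7 = (69*(1/51) - 71*1/197)/7 = (23/17 - 71/197)/7 = (1/7)*(3324/3349) = 3324/23443 ≈ 0.14179)
E = -56/111 (E = -168*1/333 = -56/111 ≈ -0.50450)
(X + E)*(-113) = (3324/23443 - 56/111)*(-113) = -943844/2602173*(-113) = 106654372/2602173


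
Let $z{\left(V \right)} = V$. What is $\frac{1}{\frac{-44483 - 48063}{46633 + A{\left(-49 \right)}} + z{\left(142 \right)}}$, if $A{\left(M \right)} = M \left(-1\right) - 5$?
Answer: $\frac{46677}{6535588} \approx 0.007142$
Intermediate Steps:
$A{\left(M \right)} = -5 - M$ ($A{\left(M \right)} = - M - 5 = -5 - M$)
$\frac{1}{\frac{-44483 - 48063}{46633 + A{\left(-49 \right)}} + z{\left(142 \right)}} = \frac{1}{\frac{-44483 - 48063}{46633 - -44} + 142} = \frac{1}{- \frac{92546}{46633 + \left(-5 + 49\right)} + 142} = \frac{1}{- \frac{92546}{46633 + 44} + 142} = \frac{1}{- \frac{92546}{46677} + 142} = \frac{1}{\frac{6535588}{46677}} = \frac{46677}{6535588}$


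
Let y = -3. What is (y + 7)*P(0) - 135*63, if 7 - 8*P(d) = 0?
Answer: -17003/2 ≈ -8501.5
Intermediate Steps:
P(d) = 7/8 (P(d) = 7/8 - 1/8*0 = 7/8 + 0 = 7/8)
(y + 7)*P(0) - 135*63 = (-3 + 7)*(7/8) - 135*63 = 4*(7/8) - 8505 = 7/2 - 8505 = -17003/2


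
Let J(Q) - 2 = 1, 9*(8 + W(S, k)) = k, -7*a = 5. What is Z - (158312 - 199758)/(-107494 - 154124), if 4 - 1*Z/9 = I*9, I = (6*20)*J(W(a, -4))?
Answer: -3809702039/130809 ≈ -29124.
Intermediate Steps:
a = -5/7 (a = -⅐*5 = -5/7 ≈ -0.71429)
W(S, k) = -8 + k/9
J(Q) = 3 (J(Q) = 2 + 1 = 3)
I = 360 (I = (6*20)*3 = 120*3 = 360)
Z = -29124 (Z = 36 - 3240*9 = 36 - 9*3240 = 36 - 29160 = -29124)
Z - (158312 - 199758)/(-107494 - 154124) = -29124 - (158312 - 199758)/(-107494 - 154124) = -29124 - (-41446)/(-261618) = -29124 - (-41446)*(-1)/261618 = -29124 - 1*20723/130809 = -29124 - 20723/130809 = -3809702039/130809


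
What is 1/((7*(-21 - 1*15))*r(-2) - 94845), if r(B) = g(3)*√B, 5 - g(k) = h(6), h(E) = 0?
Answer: I/(15*(-6323*I + 84*√2)) ≈ -1.054e-5 + 1.9802e-7*I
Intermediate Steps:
g(k) = 5 (g(k) = 5 - 1*0 = 5 + 0 = 5)
r(B) = 5*√B
1/((7*(-21 - 1*15))*r(-2) - 94845) = 1/((7*(-21 - 1*15))*(5*√(-2)) - 94845) = 1/((7*(-21 - 15))*(5*(I*√2)) - 94845) = 1/((7*(-36))*(5*I*√2) - 94845) = 1/(-1260*I*√2 - 94845) = 1/(-94845 - 1260*I*√2)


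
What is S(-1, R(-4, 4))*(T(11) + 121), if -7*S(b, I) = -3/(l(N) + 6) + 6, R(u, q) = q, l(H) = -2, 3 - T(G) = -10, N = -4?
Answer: -201/2 ≈ -100.50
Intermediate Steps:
T(G) = 13 (T(G) = 3 - 1*(-10) = 3 + 10 = 13)
S(b, I) = -¾ (S(b, I) = -(-3/(-2 + 6) + 6)/7 = -(-3/4 + 6)/7 = -(-3*¼ + 6)/7 = -(-¾ + 6)/7 = -⅐*21/4 = -¾)
S(-1, R(-4, 4))*(T(11) + 121) = -3*(13 + 121)/4 = -¾*134 = -201/2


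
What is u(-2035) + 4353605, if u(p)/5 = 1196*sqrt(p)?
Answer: 4353605 + 5980*I*sqrt(2035) ≈ 4.3536e+6 + 2.6976e+5*I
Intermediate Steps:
u(p) = 5980*sqrt(p) (u(p) = 5*(1196*sqrt(p)) = 5980*sqrt(p))
u(-2035) + 4353605 = 5980*sqrt(-2035) + 4353605 = 5980*(I*sqrt(2035)) + 4353605 = 5980*I*sqrt(2035) + 4353605 = 4353605 + 5980*I*sqrt(2035)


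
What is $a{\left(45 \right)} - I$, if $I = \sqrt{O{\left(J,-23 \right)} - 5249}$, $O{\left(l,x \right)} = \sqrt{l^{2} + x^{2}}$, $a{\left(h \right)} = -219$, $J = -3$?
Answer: $-219 - i \sqrt{5249 - \sqrt{538}} \approx -219.0 - 72.29 i$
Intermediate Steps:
$I = \sqrt{-5249 + \sqrt{538}}$ ($I = \sqrt{\sqrt{\left(-3\right)^{2} + \left(-23\right)^{2}} - 5249} = \sqrt{\sqrt{9 + 529} - 5249} = \sqrt{\sqrt{538} - 5249} = \sqrt{-5249 + \sqrt{538}} \approx 72.29 i$)
$a{\left(45 \right)} - I = -219 - \sqrt{-5249 + \sqrt{538}}$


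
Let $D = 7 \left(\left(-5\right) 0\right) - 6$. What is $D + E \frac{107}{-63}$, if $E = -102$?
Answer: $\frac{3512}{21} \approx 167.24$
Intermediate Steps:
$D = -6$ ($D = 7 \cdot 0 - 6 = 0 - 6 = -6$)
$D + E \frac{107}{-63} = -6 - 102 \frac{107}{-63} = -6 - 102 \cdot 107 \left(- \frac{1}{63}\right) = -6 - - \frac{3638}{21} = -6 + \frac{3638}{21} = \frac{3512}{21}$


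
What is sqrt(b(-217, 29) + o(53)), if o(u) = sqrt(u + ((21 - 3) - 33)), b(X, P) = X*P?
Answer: sqrt(-6293 + sqrt(38)) ≈ 79.29*I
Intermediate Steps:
b(X, P) = P*X
o(u) = sqrt(-15 + u) (o(u) = sqrt(u + (18 - 33)) = sqrt(u - 15) = sqrt(-15 + u))
sqrt(b(-217, 29) + o(53)) = sqrt(29*(-217) + sqrt(-15 + 53)) = sqrt(-6293 + sqrt(38))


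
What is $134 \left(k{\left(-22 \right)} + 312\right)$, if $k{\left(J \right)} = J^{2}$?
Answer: $106664$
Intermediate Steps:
$134 \left(k{\left(-22 \right)} + 312\right) = 134 \left(\left(-22\right)^{2} + 312\right) = 134 \left(484 + 312\right) = 134 \cdot 796 = 106664$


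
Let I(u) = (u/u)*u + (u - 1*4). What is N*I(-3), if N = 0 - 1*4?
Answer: 40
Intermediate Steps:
I(u) = -4 + 2*u (I(u) = 1*u + (u - 4) = u + (-4 + u) = -4 + 2*u)
N = -4 (N = 0 - 4 = -4)
N*I(-3) = -4*(-4 + 2*(-3)) = -4*(-4 - 6) = -4*(-10) = 40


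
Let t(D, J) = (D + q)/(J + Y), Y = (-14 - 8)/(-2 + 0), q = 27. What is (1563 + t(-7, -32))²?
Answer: 1076036809/441 ≈ 2.4400e+6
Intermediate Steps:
Y = 11 (Y = -22/(-2) = -22*(-½) = 11)
t(D, J) = (27 + D)/(11 + J) (t(D, J) = (D + 27)/(J + 11) = (27 + D)/(11 + J))
(1563 + t(-7, -32))² = (1563 + (27 - 7)/(11 - 32))² = (1563 + 20/(-21))² = (1563 - 1/21*20)² = (1563 - 20/21)² = (32803/21)² = 1076036809/441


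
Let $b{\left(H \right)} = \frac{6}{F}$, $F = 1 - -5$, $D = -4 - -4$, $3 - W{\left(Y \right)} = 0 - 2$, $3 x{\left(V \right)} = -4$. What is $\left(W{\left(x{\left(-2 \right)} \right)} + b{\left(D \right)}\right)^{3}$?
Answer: $216$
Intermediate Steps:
$x{\left(V \right)} = - \frac{4}{3}$ ($x{\left(V \right)} = \frac{1}{3} \left(-4\right) = - \frac{4}{3}$)
$W{\left(Y \right)} = 5$ ($W{\left(Y \right)} = 3 - \left(0 - 2\right) = 3 - -2 = 3 + 2 = 5$)
$D = 0$ ($D = -4 + 4 = 0$)
$F = 6$ ($F = 1 + 5 = 6$)
$b{\left(H \right)} = 1$ ($b{\left(H \right)} = \frac{6}{6} = 6 \cdot \frac{1}{6} = 1$)
$\left(W{\left(x{\left(-2 \right)} \right)} + b{\left(D \right)}\right)^{3} = \left(5 + 1\right)^{3} = 6^{3} = 216$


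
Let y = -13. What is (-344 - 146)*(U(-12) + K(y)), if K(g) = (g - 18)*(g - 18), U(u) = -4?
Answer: -468930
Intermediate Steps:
K(g) = (-18 + g)² (K(g) = (-18 + g)*(-18 + g) = (-18 + g)²)
(-344 - 146)*(U(-12) + K(y)) = (-344 - 146)*(-4 + (-18 - 13)²) = -490*(-4 + (-31)²) = -490*(-4 + 961) = -490*957 = -468930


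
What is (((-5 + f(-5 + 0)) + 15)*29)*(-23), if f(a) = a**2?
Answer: -23345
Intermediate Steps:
(((-5 + f(-5 + 0)) + 15)*29)*(-23) = (((-5 + (-5 + 0)**2) + 15)*29)*(-23) = (((-5 + (-5)**2) + 15)*29)*(-23) = (((-5 + 25) + 15)*29)*(-23) = ((20 + 15)*29)*(-23) = (35*29)*(-23) = 1015*(-23) = -23345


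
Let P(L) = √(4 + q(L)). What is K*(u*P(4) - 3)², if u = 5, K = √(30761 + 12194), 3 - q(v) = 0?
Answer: -330*√2485 + 2024*√355 ≈ 21685.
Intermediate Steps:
q(v) = 3 (q(v) = 3 - 1*0 = 3 + 0 = 3)
P(L) = √7 (P(L) = √(4 + 3) = √7)
K = 11*√355 (K = √42955 = 11*√355 ≈ 207.26)
K*(u*P(4) - 3)² = (11*√355)*(5*√7 - 3)² = (11*√355)*(-3 + 5*√7)² = 11*√355*(-3 + 5*√7)²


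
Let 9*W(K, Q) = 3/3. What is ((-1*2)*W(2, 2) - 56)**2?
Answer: 256036/81 ≈ 3160.9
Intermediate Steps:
W(K, Q) = 1/9 (W(K, Q) = (3/3)/9 = (3*(1/3))/9 = (1/9)*1 = 1/9)
((-1*2)*W(2, 2) - 56)**2 = (-1*2*(1/9) - 56)**2 = (-2*1/9 - 56)**2 = (-2/9 - 56)**2 = (-506/9)**2 = 256036/81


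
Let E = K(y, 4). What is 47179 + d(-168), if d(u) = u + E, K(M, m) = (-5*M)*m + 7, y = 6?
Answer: 46898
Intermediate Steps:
K(M, m) = 7 - 5*M*m (K(M, m) = -5*M*m + 7 = 7 - 5*M*m)
E = -113 (E = 7 - 5*6*4 = 7 - 120 = -113)
d(u) = -113 + u (d(u) = u - 113 = -113 + u)
47179 + d(-168) = 47179 + (-113 - 168) = 47179 - 281 = 46898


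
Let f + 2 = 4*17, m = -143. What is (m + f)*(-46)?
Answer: 3542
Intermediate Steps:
f = 66 (f = -2 + 4*17 = -2 + 68 = 66)
(m + f)*(-46) = (-143 + 66)*(-46) = -77*(-46) = 3542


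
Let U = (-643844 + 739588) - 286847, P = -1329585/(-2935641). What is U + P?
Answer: -187002824146/978547 ≈ -1.9110e+5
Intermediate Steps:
P = 443195/978547 (P = -1329585*(-1/2935641) = 443195/978547 ≈ 0.45291)
U = -191103 (U = 95744 - 286847 = -191103)
U + P = -191103 + 443195/978547 = -187002824146/978547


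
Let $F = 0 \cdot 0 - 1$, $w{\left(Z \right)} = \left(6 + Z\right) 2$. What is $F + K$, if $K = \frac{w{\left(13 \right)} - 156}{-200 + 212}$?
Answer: $- \frac{65}{6} \approx -10.833$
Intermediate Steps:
$w{\left(Z \right)} = 12 + 2 Z$
$F = -1$ ($F = 0 - 1 = -1$)
$K = - \frac{59}{6}$ ($K = \frac{\left(12 + 2 \cdot 13\right) - 156}{-200 + 212} = \frac{\left(12 + 26\right) - 156}{12} = \left(38 - 156\right) \frac{1}{12} = \left(-118\right) \frac{1}{12} = - \frac{59}{6} \approx -9.8333$)
$F + K = -1 - \frac{59}{6} = - \frac{65}{6}$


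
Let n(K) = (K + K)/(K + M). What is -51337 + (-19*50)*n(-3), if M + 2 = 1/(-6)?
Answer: -1625647/31 ≈ -52440.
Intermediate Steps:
M = -13/6 (M = -2 + 1/(-6) = -2 - ⅙ = -13/6 ≈ -2.1667)
n(K) = 2*K/(-13/6 + K) (n(K) = (K + K)/(K - 13/6) = (2*K)/(-13/6 + K) = 2*K/(-13/6 + K))
-51337 + (-19*50)*n(-3) = -51337 + (-19*50)*(12*(-3)/(-13 + 6*(-3))) = -51337 - 11400*(-3)/(-13 - 18) = -51337 - 11400*(-3)/(-31) = -51337 - 11400*(-3)*(-1)/31 = -51337 - 950*36/31 = -51337 - 34200/31 = -1625647/31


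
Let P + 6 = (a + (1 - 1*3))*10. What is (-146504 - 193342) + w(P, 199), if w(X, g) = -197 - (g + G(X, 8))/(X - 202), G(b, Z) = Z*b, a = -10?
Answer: -111534913/328 ≈ -3.4005e+5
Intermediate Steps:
P = -126 (P = -6 + (-10 + (1 - 1*3))*10 = -6 + (-10 + (1 - 3))*10 = -6 + (-10 - 2)*10 = -6 - 12*10 = -6 - 120 = -126)
w(X, g) = -197 - (g + 8*X)/(-202 + X) (w(X, g) = -197 - (g + 8*X)/(X - 202) = -197 - (g + 8*X)/(-202 + X))
(-146504 - 193342) + w(P, 199) = (-146504 - 193342) + (39794 - 1*199 - 205*(-126))/(-202 - 126) = -339846 + (39794 - 199 + 25830)/(-328) = -339846 - 1/328*65425 = -339846 - 65425/328 = -111534913/328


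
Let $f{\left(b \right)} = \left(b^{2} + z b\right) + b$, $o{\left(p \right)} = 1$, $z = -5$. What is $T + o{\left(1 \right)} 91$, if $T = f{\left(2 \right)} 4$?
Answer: $75$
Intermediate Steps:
$f{\left(b \right)} = b^{2} - 4 b$ ($f{\left(b \right)} = \left(b^{2} - 5 b\right) + b = b^{2} - 4 b$)
$T = -16$ ($T = 2 \left(-4 + 2\right) 4 = 2 \left(-2\right) 4 = \left(-4\right) 4 = -16$)
$T + o{\left(1 \right)} 91 = -16 + 1 \cdot 91 = -16 + 91 = 75$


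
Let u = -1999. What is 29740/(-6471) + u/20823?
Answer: -210737183/44915211 ≈ -4.6919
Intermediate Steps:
29740/(-6471) + u/20823 = 29740/(-6471) - 1999/20823 = 29740*(-1/6471) - 1999*1/20823 = -29740/6471 - 1999/20823 = -210737183/44915211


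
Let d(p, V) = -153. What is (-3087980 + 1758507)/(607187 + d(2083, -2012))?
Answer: -1329473/607034 ≈ -2.1901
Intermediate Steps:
(-3087980 + 1758507)/(607187 + d(2083, -2012)) = (-3087980 + 1758507)/(607187 - 153) = -1329473/607034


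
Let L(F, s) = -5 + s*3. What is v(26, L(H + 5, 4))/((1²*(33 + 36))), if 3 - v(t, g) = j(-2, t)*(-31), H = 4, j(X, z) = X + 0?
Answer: -59/69 ≈ -0.85507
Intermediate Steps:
j(X, z) = X
L(F, s) = -5 + 3*s
v(t, g) = -59 (v(t, g) = 3 - (-2)*(-31) = 3 - 1*62 = 3 - 62 = -59)
v(26, L(H + 5, 4))/((1²*(33 + 36))) = -59/(33 + 36) = -59/(1*69) = -59/69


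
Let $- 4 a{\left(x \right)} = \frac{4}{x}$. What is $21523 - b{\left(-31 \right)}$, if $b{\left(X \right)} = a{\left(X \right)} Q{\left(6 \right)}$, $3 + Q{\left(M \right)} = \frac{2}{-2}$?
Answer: $\frac{667217}{31} \approx 21523.0$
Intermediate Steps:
$a{\left(x \right)} = - \frac{1}{x}$ ($a{\left(x \right)} = - \frac{4 \frac{1}{x}}{4} = - \frac{1}{x}$)
$Q{\left(M \right)} = -4$ ($Q{\left(M \right)} = -3 + \frac{2}{-2} = -3 + 2 \left(- \frac{1}{2}\right) = -3 - 1 = -4$)
$b{\left(X \right)} = \frac{4}{X}$ ($b{\left(X \right)} = - \frac{1}{X} \left(-4\right) = \frac{4}{X}$)
$21523 - b{\left(-31 \right)} = 21523 - \frac{4}{-31} = 21523 - 4 \left(- \frac{1}{31}\right) = 21523 - - \frac{4}{31} = 21523 + \frac{4}{31} = \frac{667217}{31}$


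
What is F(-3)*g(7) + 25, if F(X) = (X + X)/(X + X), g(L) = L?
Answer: 32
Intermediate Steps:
F(X) = 1 (F(X) = (2*X)/((2*X)) = (2*X)*(1/(2*X)) = 1)
F(-3)*g(7) + 25 = 1*7 + 25 = 7 + 25 = 32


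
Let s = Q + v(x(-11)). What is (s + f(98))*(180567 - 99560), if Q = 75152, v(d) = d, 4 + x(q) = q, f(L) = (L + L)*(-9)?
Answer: 5943726611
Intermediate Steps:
f(L) = -18*L (f(L) = (2*L)*(-9) = -18*L)
x(q) = -4 + q
s = 75137 (s = 75152 + (-4 - 11) = 75152 - 15 = 75137)
(s + f(98))*(180567 - 99560) = (75137 - 18*98)*(180567 - 99560) = (75137 - 1764)*81007 = 73373*81007 = 5943726611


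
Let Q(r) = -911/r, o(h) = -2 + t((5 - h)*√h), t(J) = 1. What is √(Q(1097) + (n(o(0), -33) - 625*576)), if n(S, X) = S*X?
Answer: 11*I*√3580070470/1097 ≈ 599.97*I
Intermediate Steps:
o(h) = -1 (o(h) = -2 + 1 = -1)
√(Q(1097) + (n(o(0), -33) - 625*576)) = √(-911/1097 + (-1*(-33) - 625*576)) = √(-911*1/1097 + (33 - 360000)) = √(-911/1097 - 359967) = √(-394884710/1097) = 11*I*√3580070470/1097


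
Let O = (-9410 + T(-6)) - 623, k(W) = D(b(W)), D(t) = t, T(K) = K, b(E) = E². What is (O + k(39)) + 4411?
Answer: -4107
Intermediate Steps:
k(W) = W²
O = -10039 (O = (-9410 - 6) - 623 = -9416 - 623 = -10039)
(O + k(39)) + 4411 = (-10039 + 39²) + 4411 = (-10039 + 1521) + 4411 = -8518 + 4411 = -4107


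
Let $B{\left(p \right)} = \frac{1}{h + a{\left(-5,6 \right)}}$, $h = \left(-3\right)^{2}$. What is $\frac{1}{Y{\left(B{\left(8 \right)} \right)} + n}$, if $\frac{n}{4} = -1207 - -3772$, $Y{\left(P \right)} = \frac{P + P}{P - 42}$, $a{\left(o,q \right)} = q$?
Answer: $\frac{629}{6453538} \approx 9.7466 \cdot 10^{-5}$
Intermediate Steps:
$h = 9$
$B{\left(p \right)} = \frac{1}{15}$ ($B{\left(p \right)} = \frac{1}{9 + 6} = \frac{1}{15}$)
$Y{\left(P \right)} = \frac{2 P}{-42 + P}$
$n = 10260$ ($n = 4 \left(-1207 - -3772\right) = 4 \left(-1207 + 3772\right) = 4 \cdot 2565 = 10260$)
$\frac{1}{Y{\left(B{\left(8 \right)} \right)} + n} = \frac{1}{2 \cdot \frac{1}{15} \frac{1}{-42 + \frac{1}{15}} + 10260} = \frac{1}{2 \cdot \frac{1}{15} \frac{1}{- \frac{629}{15}} + 10260} = \frac{1}{2 \cdot \frac{1}{15} \left(- \frac{15}{629}\right) + 10260} = \frac{1}{- \frac{2}{629} + 10260} = \frac{1}{\frac{6453538}{629}} = \frac{629}{6453538}$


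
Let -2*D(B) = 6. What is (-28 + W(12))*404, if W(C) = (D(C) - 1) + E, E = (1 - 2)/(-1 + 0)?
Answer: -12524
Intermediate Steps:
D(B) = -3 (D(B) = -½*6 = -3)
E = 1 (E = -1/(-1) = -1*(-1) = 1)
W(C) = -3 (W(C) = (-3 - 1) + 1 = -4 + 1 = -3)
(-28 + W(12))*404 = (-28 - 3)*404 = -31*404 = -12524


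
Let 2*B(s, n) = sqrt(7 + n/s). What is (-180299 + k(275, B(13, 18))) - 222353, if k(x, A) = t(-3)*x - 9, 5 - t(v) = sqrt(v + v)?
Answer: -401286 - 275*I*sqrt(6) ≈ -4.0129e+5 - 673.61*I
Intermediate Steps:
B(s, n) = sqrt(7 + n/s)/2
t(v) = 5 - sqrt(2)*sqrt(v) (t(v) = 5 - sqrt(v + v) = 5 - sqrt(2*v) = 5 - sqrt(2)*sqrt(v))
k(x, A) = -9 + x*(5 - I*sqrt(6)) (k(x, A) = (5 - sqrt(2)*sqrt(-3))*x - 9 = (5 - sqrt(2)*I*sqrt(3))*x - 9 = (5 - I*sqrt(6))*x - 9 = x*(5 - I*sqrt(6)) - 9 = -9 + x*(5 - I*sqrt(6)))
(-180299 + k(275, B(13, 18))) - 222353 = (-180299 + (-9 + 275*(5 - I*sqrt(6)))) - 222353 = (-180299 + (-9 + (1375 - 275*I*sqrt(6)))) - 222353 = (-180299 + (1366 - 275*I*sqrt(6))) - 222353 = (-178933 - 275*I*sqrt(6)) - 222353 = -401286 - 275*I*sqrt(6)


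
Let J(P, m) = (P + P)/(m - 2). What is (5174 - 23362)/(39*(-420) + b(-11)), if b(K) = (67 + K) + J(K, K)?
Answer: 118222/106095 ≈ 1.1143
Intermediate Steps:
J(P, m) = 2*P/(-2 + m) (J(P, m) = (2*P)/(-2 + m) = 2*P/(-2 + m))
b(K) = 67 + K + 2*K/(-2 + K) (b(K) = (67 + K) + 2*K/(-2 + K) = 67 + K + 2*K/(-2 + K))
(5174 - 23362)/(39*(-420) + b(-11)) = (5174 - 23362)/(39*(-420) + (-134 + (-11)**2 + 67*(-11))/(-2 - 11)) = -18188/(-16380 + (-134 + 121 - 737)/(-13)) = -18188/(-16380 - 1/13*(-750)) = -18188/(-16380 + 750/13) = -18188/(-212190/13) = -18188*(-13/212190) = 118222/106095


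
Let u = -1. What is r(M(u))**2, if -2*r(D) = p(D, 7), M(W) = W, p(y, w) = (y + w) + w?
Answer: 169/4 ≈ 42.250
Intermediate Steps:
p(y, w) = y + 2*w (p(y, w) = (w + y) + w = y + 2*w)
r(D) = -7 - D/2 (r(D) = -(D + 2*7)/2 = -(D + 14)/2 = -(14 + D)/2 = -7 - D/2)
r(M(u))**2 = (-7 - 1/2*(-1))**2 = (-7 + 1/2)**2 = (-13/2)**2 = 169/4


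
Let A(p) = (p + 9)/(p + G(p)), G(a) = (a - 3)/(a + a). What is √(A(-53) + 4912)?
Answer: 2*√1055436159/927 ≈ 70.092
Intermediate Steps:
G(a) = (-3 + a)/(2*a) (G(a) = (-3 + a)/((2*a)) = (-3 + a)*(1/(2*a)) = (-3 + a)/(2*a))
A(p) = (9 + p)/(p + (-3 + p)/(2*p)) (A(p) = (p + 9)/(p + (-3 + p)/(2*p)) = (9 + p)/(p + (-3 + p)/(2*p)))
√(A(-53) + 4912) = √(2*(-53)*(9 - 53)/(-3 - 53 + 2*(-53)²) + 4912) = √(2*(-53)*(-44)/(-3 - 53 + 2*2809) + 4912) = √(2*(-53)*(-44)/(-3 - 53 + 5618) + 4912) = √(2*(-53)*(-44)/5562 + 4912) = √(2*(-53)*(1/5562)*(-44) + 4912) = √(2332/2781 + 4912) = √(13662604/2781) = 2*√1055436159/927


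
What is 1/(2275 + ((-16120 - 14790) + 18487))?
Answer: -1/10148 ≈ -9.8542e-5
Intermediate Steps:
1/(2275 + ((-16120 - 14790) + 18487)) = 1/(2275 + (-30910 + 18487)) = 1/(2275 - 12423) = 1/(-10148) = -1/10148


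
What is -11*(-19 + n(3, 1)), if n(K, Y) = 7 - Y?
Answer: 143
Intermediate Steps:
-11*(-19 + n(3, 1)) = -11*(-19 + (7 - 1*1)) = -11*(-19 + (7 - 1)) = -11*(-19 + 6) = -11*(-13) = 143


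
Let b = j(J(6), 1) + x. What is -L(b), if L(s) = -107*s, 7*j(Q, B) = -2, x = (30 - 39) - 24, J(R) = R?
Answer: -24931/7 ≈ -3561.6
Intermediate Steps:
x = -33 (x = -9 - 24 = -33)
j(Q, B) = -2/7 (j(Q, B) = (1/7)*(-2) = -2/7)
b = -233/7 (b = -2/7 - 33 = -233/7 ≈ -33.286)
-L(b) = -(-107)*(-233)/7 = -1*24931/7 = -24931/7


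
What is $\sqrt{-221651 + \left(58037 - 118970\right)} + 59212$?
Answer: $59212 + 2 i \sqrt{70646} \approx 59212.0 + 531.59 i$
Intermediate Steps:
$\sqrt{-221651 + \left(58037 - 118970\right)} + 59212 = \sqrt{-221651 - 60933} + 59212 = \sqrt{-282584} + 59212 = 2 i \sqrt{70646} + 59212 = 59212 + 2 i \sqrt{70646}$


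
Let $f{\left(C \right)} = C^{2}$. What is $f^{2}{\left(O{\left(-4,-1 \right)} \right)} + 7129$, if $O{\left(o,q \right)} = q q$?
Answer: $7130$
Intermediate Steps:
$O{\left(o,q \right)} = q^{2}$
$f^{2}{\left(O{\left(-4,-1 \right)} \right)} + 7129 = \left(\left(\left(-1\right)^{2}\right)^{2}\right)^{2} + 7129 = \left(1^{2}\right)^{2} + 7129 = 1^{2} + 7129 = 1 + 7129 = 7130$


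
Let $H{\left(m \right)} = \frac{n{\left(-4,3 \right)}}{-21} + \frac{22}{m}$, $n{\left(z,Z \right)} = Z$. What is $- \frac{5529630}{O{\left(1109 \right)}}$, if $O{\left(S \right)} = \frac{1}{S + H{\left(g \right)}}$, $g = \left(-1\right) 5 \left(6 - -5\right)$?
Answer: $- \frac{42905505096}{7} \approx -6.1294 \cdot 10^{9}$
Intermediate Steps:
$g = -55$ ($g = - 5 \left(6 + 5\right) = \left(-5\right) 11 = -55$)
$H{\left(m \right)} = - \frac{1}{7} + \frac{22}{m}$ ($H{\left(m \right)} = \frac{3}{-21} + \frac{22}{m} = 3 \left(- \frac{1}{21}\right) + \frac{22}{m} = - \frac{1}{7} + \frac{22}{m}$)
$O{\left(S \right)} = \frac{1}{- \frac{19}{35} + S}$ ($O{\left(S \right)} = \frac{1}{S + \frac{154 - -55}{7 \left(-55\right)}} = \frac{1}{S + \frac{1}{7} \left(- \frac{1}{55}\right) \left(154 + 55\right)} = \frac{1}{S + \frac{1}{7} \left(- \frac{1}{55}\right) 209} = \frac{1}{S - \frac{19}{35}} = \frac{1}{- \frac{19}{35} + S}$)
$- \frac{5529630}{O{\left(1109 \right)}} = - \frac{5529630}{35 \frac{1}{-19 + 35 \cdot 1109}} = - \frac{5529630}{35 \frac{1}{-19 + 38815}} = - \frac{5529630}{35 \cdot \frac{1}{38796}} = - \frac{5529630}{\frac{35}{38796}} = \left(-5529630\right) \frac{38796}{35} = - \frac{42905505096}{7}$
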